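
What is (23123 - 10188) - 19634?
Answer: -6699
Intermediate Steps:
(23123 - 10188) - 19634 = 12935 - 19634 = -6699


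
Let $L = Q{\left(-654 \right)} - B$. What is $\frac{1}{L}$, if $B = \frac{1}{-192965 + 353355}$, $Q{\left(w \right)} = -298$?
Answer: $- \frac{160390}{47796221} \approx -0.0033557$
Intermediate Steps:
$B = \frac{1}{160390} \approx 6.2348 \cdot 10^{-6}$
$L = - \frac{47796221}{160390}$ ($L = -298 - \frac{1}{160390} = - \frac{47796221}{160390} \approx -298.0$)
$\frac{1}{L} = \frac{1}{- \frac{47796221}{160390}} = - \frac{160390}{47796221}$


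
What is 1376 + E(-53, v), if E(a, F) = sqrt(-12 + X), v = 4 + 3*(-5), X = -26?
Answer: 1376 + I*sqrt(38) ≈ 1376.0 + 6.1644*I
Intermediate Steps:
v = -11 (v = 4 - 15 = -11)
E(a, F) = I*sqrt(38) (E(a, F) = sqrt(-12 - 26) = sqrt(-38) = I*sqrt(38))
1376 + E(-53, v) = 1376 + I*sqrt(38)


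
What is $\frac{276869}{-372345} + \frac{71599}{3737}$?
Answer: $\frac{25624870202}{1391453265} \approx 18.416$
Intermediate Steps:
$\frac{276869}{-372345} + \frac{71599}{3737} = 276869 \left(- \frac{1}{372345}\right) + 71599 \cdot \frac{1}{3737} = - \frac{276869}{372345} + \frac{71599}{3737} = \frac{25624870202}{1391453265}$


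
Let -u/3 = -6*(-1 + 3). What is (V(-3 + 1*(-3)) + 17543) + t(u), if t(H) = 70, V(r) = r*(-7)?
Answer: 17655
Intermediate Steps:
u = 36 (u = -(-18)*(-1 + 3) = -(-18)*2 = -3*(-12) = 36)
V(r) = -7*r
(V(-3 + 1*(-3)) + 17543) + t(u) = (-7*(-3 + 1*(-3)) + 17543) + 70 = (-7*(-3 - 3) + 17543) + 70 = (-7*(-6) + 17543) + 70 = (42 + 17543) + 70 = 17585 + 70 = 17655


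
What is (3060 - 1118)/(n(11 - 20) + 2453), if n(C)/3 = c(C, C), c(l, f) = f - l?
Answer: 1942/2453 ≈ 0.79168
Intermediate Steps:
n(C) = 0 (n(C) = 3*(C - C) = 3*0 = 0)
(3060 - 1118)/(n(11 - 20) + 2453) = (3060 - 1118)/(0 + 2453) = 1942/2453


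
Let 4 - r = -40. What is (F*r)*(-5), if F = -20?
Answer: 4400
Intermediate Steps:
r = 44 (r = 4 - 1*(-40) = 4 + 40 = 44)
(F*r)*(-5) = -20*44*(-5) = -880*(-5) = 4400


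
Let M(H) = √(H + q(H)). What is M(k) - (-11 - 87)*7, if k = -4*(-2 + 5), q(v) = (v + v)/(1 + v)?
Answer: 686 + 6*I*√33/11 ≈ 686.0 + 3.1334*I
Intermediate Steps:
q(v) = 2*v/(1 + v) (q(v) = (2*v)/(1 + v) = 2*v/(1 + v))
k = -12 (k = -4*3 = -12)
M(H) = √(H + 2*H/(1 + H))
M(k) - (-11 - 87)*7 = √(-12*(3 - 12)/(1 - 12)) - (-11 - 87)*7 = √(-12*(-9)/(-11)) - (-98)*7 = √(-12*(-1/11)*(-9)) - 1*(-686) = √(-108/11) + 686 = 6*I*√33/11 + 686 = 686 + 6*I*√33/11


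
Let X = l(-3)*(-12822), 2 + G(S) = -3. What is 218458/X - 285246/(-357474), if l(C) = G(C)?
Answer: 617821642/146908065 ≈ 4.2055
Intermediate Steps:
G(S) = -5 (G(S) = -2 - 3 = -5)
l(C) = -5
X = 64110 (X = -5*(-12822) = 64110)
218458/X - 285246/(-357474) = 218458/64110 - 285246/(-357474) = 218458*(1/64110) - 285246*(-1/357474) = 109229/32055 + 3657/4583 = 617821642/146908065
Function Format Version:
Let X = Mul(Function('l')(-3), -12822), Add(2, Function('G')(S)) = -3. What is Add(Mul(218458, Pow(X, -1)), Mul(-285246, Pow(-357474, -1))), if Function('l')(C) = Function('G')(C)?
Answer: Rational(617821642, 146908065) ≈ 4.2055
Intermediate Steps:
Function('G')(S) = -5 (Function('G')(S) = Add(-2, -3) = -5)
Function('l')(C) = -5
X = 64110 (X = Mul(-5, -12822) = 64110)
Add(Mul(218458, Pow(X, -1)), Mul(-285246, Pow(-357474, -1))) = Add(Mul(218458, Pow(64110, -1)), Mul(-285246, Pow(-357474, -1))) = Add(Mul(218458, Rational(1, 64110)), Mul(-285246, Rational(-1, 357474))) = Add(Rational(109229, 32055), Rational(3657, 4583)) = Rational(617821642, 146908065)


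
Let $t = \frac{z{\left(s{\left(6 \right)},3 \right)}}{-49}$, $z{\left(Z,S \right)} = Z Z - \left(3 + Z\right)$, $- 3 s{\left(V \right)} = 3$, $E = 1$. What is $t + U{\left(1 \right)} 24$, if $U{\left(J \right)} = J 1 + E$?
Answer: $\frac{2353}{49} \approx 48.02$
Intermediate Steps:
$s{\left(V \right)} = -1$ ($s{\left(V \right)} = \left(- \frac{1}{3}\right) 3 = -1$)
$U{\left(J \right)} = 1 + J$ ($U{\left(J \right)} = J 1 + 1 = J + 1 = 1 + J$)
$z{\left(Z,S \right)} = -3 + Z^{2} - Z$ ($z{\left(Z,S \right)} = Z^{2} - \left(3 + Z\right) = -3 + Z^{2} - Z$)
$t = \frac{1}{49}$ ($t = \frac{-3 + \left(-1\right)^{2} - -1}{-49} = \left(-3 + 1 + 1\right) \left(- \frac{1}{49}\right) = \left(-1\right) \left(- \frac{1}{49}\right) = \frac{1}{49} \approx 0.020408$)
$t + U{\left(1 \right)} 24 = \frac{1}{49} + \left(1 + 1\right) 24 = \frac{1}{49} + 2 \cdot 24 = \frac{1}{49} + 48 = \frac{2353}{49}$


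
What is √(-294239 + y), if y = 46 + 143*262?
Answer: I*√256727 ≈ 506.68*I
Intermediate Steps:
y = 37512 (y = 46 + 37466 = 37512)
√(-294239 + y) = √(-294239 + 37512) = √(-256727) = I*√256727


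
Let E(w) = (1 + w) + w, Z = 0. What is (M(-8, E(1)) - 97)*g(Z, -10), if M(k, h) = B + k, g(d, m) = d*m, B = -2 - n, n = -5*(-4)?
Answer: 0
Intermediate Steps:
E(w) = 1 + 2*w
n = 20
B = -22 (B = -2 - 1*20 = -2 - 20 = -22)
M(k, h) = -22 + k
(M(-8, E(1)) - 97)*g(Z, -10) = ((-22 - 8) - 97)*(0*(-10)) = (-30 - 97)*0 = -127*0 = 0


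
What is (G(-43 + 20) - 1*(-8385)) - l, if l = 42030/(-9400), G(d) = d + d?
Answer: 7842863/940 ≈ 8343.5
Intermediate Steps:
G(d) = 2*d
l = -4203/940 (l = 42030*(-1/9400) = -4203/940 ≈ -4.4713)
(G(-43 + 20) - 1*(-8385)) - l = (2*(-43 + 20) - 1*(-8385)) - 1*(-4203/940) = (2*(-23) + 8385) + 4203/940 = (-46 + 8385) + 4203/940 = 8339 + 4203/940 = 7842863/940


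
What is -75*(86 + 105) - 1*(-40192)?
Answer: 25867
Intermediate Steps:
-75*(86 + 105) - 1*(-40192) = -75*191 + 40192 = -14325 + 40192 = 25867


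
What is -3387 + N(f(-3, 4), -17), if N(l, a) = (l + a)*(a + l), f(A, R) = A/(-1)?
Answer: -3191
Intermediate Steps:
f(A, R) = -A (f(A, R) = A*(-1) = -A)
N(l, a) = (a + l)² (N(l, a) = (a + l)*(a + l) = (a + l)²)
-3387 + N(f(-3, 4), -17) = -3387 + (-17 - 1*(-3))² = -3387 + (-17 + 3)² = -3387 + (-14)² = -3387 + 196 = -3191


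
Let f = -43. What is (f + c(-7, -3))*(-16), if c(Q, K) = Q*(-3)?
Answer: 352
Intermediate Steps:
c(Q, K) = -3*Q
(f + c(-7, -3))*(-16) = (-43 - 3*(-7))*(-16) = (-43 + 21)*(-16) = -22*(-16) = 352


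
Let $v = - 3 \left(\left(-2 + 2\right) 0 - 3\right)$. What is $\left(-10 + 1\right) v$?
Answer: $-81$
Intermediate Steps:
$v = 9$ ($v = - 3 \left(0 \cdot 0 - 3\right) = - 3 \left(0 - 3\right) = \left(-3\right) \left(-3\right) = 9$)
$\left(-10 + 1\right) v = \left(-10 + 1\right) 9 = \left(-9\right) 9 = -81$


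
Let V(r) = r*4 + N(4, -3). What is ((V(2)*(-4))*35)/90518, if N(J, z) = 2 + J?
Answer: -980/45259 ≈ -0.021653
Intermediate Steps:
V(r) = 6 + 4*r (V(r) = r*4 + (2 + 4) = 4*r + 6 = 6 + 4*r)
((V(2)*(-4))*35)/90518 = (((6 + 4*2)*(-4))*35)/90518 = (((6 + 8)*(-4))*35)*(1/90518) = ((14*(-4))*35)*(1/90518) = -56*35*(1/90518) = -1960*1/90518 = -980/45259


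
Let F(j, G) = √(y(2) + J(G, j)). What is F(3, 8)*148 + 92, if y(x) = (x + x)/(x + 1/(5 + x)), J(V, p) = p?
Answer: 92 + 148*√1095/15 ≈ 418.50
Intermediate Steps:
y(x) = 2*x/(x + 1/(5 + x)) (y(x) = (2*x)/(x + 1/(5 + x)) = 2*x/(x + 1/(5 + x)))
F(j, G) = √(28/15 + j) (F(j, G) = √(2*2*(5 + 2)/(1 + 2² + 5*2) + j) = √(2*2*7/(1 + 4 + 10) + j) = √(2*2*7/15 + j) = √(2*2*(1/15)*7 + j) = √(28/15 + j))
F(3, 8)*148 + 92 = (√(420 + 225*3)/15)*148 + 92 = (√(420 + 675)/15)*148 + 92 = (√1095/15)*148 + 92 = 148*√1095/15 + 92 = 92 + 148*√1095/15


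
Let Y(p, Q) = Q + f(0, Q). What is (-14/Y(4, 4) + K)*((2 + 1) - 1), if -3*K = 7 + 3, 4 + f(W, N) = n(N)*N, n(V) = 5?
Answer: -121/15 ≈ -8.0667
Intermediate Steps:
f(W, N) = -4 + 5*N
Y(p, Q) = -4 + 6*Q (Y(p, Q) = Q + (-4 + 5*Q) = -4 + 6*Q)
K = -10/3 (K = -(7 + 3)/3 = -1/3*10 = -10/3 ≈ -3.3333)
(-14/Y(4, 4) + K)*((2 + 1) - 1) = (-14/(-4 + 6*4) - 10/3)*((2 + 1) - 1) = (-14/(-4 + 24) - 10/3)*(3 - 1) = (-14/20 - 10/3)*2 = (-14*1/20 - 10/3)*2 = (-7/10 - 10/3)*2 = -121/30*2 = -121/15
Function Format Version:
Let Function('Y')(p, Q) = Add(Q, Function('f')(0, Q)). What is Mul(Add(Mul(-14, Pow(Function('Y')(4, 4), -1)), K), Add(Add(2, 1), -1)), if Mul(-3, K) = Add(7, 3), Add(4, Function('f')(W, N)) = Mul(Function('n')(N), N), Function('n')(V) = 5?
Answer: Rational(-121, 15) ≈ -8.0667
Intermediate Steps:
Function('f')(W, N) = Add(-4, Mul(5, N))
Function('Y')(p, Q) = Add(-4, Mul(6, Q)) (Function('Y')(p, Q) = Add(Q, Add(-4, Mul(5, Q))) = Add(-4, Mul(6, Q)))
K = Rational(-10, 3) (K = Mul(Rational(-1, 3), Add(7, 3)) = Mul(Rational(-1, 3), 10) = Rational(-10, 3) ≈ -3.3333)
Mul(Add(Mul(-14, Pow(Function('Y')(4, 4), -1)), K), Add(Add(2, 1), -1)) = Mul(Add(Mul(-14, Pow(Add(-4, Mul(6, 4)), -1)), Rational(-10, 3)), Add(Add(2, 1), -1)) = Mul(Add(Mul(-14, Pow(Add(-4, 24), -1)), Rational(-10, 3)), Add(3, -1)) = Mul(Add(Mul(-14, Pow(20, -1)), Rational(-10, 3)), 2) = Mul(Add(Mul(-14, Rational(1, 20)), Rational(-10, 3)), 2) = Mul(Add(Rational(-7, 10), Rational(-10, 3)), 2) = Mul(Rational(-121, 30), 2) = Rational(-121, 15)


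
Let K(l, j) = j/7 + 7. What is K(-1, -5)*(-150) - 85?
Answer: -7195/7 ≈ -1027.9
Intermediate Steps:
K(l, j) = 7 + j/7 (K(l, j) = j*(⅐) + 7 = j/7 + 7 = 7 + j/7)
K(-1, -5)*(-150) - 85 = (7 + (⅐)*(-5))*(-150) - 85 = (7 - 5/7)*(-150) - 85 = (44/7)*(-150) - 85 = -6600/7 - 85 = -7195/7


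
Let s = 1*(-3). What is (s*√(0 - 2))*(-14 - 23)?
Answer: 111*I*√2 ≈ 156.98*I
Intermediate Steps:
s = -3
(s*√(0 - 2))*(-14 - 23) = (-3*√(0 - 2))*(-14 - 23) = -3*I*√2*(-37) = 111*I*√2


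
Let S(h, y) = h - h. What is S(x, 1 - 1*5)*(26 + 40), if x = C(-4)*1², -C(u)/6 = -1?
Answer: 0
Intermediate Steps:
C(u) = 6 (C(u) = -6*(-1) = 6)
x = 6 (x = 6*1² = 6*1 = 6)
S(h, y) = 0
S(x, 1 - 1*5)*(26 + 40) = 0*(26 + 40) = 0*66 = 0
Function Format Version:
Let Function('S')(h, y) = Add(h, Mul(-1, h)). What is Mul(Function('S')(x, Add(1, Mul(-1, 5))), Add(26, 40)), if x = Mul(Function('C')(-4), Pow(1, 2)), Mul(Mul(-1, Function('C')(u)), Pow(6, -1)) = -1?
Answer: 0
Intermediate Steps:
Function('C')(u) = 6 (Function('C')(u) = Mul(-6, -1) = 6)
x = 6 (x = Mul(6, Pow(1, 2)) = Mul(6, 1) = 6)
Function('S')(h, y) = 0
Mul(Function('S')(x, Add(1, Mul(-1, 5))), Add(26, 40)) = Mul(0, Add(26, 40)) = Mul(0, 66) = 0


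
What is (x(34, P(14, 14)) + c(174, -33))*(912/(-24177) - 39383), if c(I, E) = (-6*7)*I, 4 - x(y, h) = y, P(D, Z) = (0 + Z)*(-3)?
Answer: 2328992417538/8059 ≈ 2.8899e+8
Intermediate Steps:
P(D, Z) = -3*Z (P(D, Z) = Z*(-3) = -3*Z)
x(y, h) = 4 - y
c(I, E) = -42*I
(x(34, P(14, 14)) + c(174, -33))*(912/(-24177) - 39383) = ((4 - 1*34) - 42*174)*(912/(-24177) - 39383) = ((4 - 34) - 7308)*(912*(-1/24177) - 39383) = (-30 - 7308)*(-304/8059 - 39383) = -7338*(-317387901/8059) = 2328992417538/8059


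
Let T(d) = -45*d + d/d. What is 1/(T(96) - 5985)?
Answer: -1/10304 ≈ -9.7050e-5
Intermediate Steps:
T(d) = 1 - 45*d (T(d) = -45*d + 1 = 1 - 45*d)
1/(T(96) - 5985) = 1/((1 - 45*96) - 5985) = 1/((1 - 4320) - 5985) = 1/(-4319 - 5985) = 1/(-10304) = -1/10304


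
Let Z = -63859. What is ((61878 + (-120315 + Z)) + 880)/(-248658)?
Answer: 20236/41443 ≈ 0.48829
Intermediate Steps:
((61878 + (-120315 + Z)) + 880)/(-248658) = ((61878 + (-120315 - 63859)) + 880)/(-248658) = ((61878 - 184174) + 880)*(-1/248658) = (-122296 + 880)*(-1/248658) = -121416*(-1/248658) = 20236/41443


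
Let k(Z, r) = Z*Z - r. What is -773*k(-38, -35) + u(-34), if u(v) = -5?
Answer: -1143272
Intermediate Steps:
k(Z, r) = Z**2 - r
-773*k(-38, -35) + u(-34) = -773*((-38)**2 - 1*(-35)) - 5 = -773*(1444 + 35) - 5 = -773*1479 - 5 = -1143267 - 5 = -1143272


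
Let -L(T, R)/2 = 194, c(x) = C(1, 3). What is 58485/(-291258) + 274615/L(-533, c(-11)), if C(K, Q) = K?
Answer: -13334417975/18834684 ≈ -707.97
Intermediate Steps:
c(x) = 1
L(T, R) = -388 (L(T, R) = -2*194 = -388)
58485/(-291258) + 274615/L(-533, c(-11)) = 58485/(-291258) + 274615/(-388) = 58485*(-1/291258) + 274615*(-1/388) = -19495/97086 - 274615/388 = -13334417975/18834684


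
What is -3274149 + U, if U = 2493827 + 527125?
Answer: -253197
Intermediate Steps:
U = 3020952
-3274149 + U = -3274149 + 3020952 = -253197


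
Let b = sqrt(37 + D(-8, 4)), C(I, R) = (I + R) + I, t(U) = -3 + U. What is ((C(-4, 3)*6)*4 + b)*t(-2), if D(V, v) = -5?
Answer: 600 - 20*sqrt(2) ≈ 571.72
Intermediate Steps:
C(I, R) = R + 2*I
b = 4*sqrt(2) (b = sqrt(37 - 5) = sqrt(32) = 4*sqrt(2) ≈ 5.6569)
((C(-4, 3)*6)*4 + b)*t(-2) = (((3 + 2*(-4))*6)*4 + 4*sqrt(2))*(-3 - 2) = (((3 - 8)*6)*4 + 4*sqrt(2))*(-5) = (-5*6*4 + 4*sqrt(2))*(-5) = (-30*4 + 4*sqrt(2))*(-5) = (-120 + 4*sqrt(2))*(-5) = 600 - 20*sqrt(2)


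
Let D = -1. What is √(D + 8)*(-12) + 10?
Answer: 10 - 12*√7 ≈ -21.749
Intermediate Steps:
√(D + 8)*(-12) + 10 = √(-1 + 8)*(-12) + 10 = √7*(-12) + 10 = -12*√7 + 10 = 10 - 12*√7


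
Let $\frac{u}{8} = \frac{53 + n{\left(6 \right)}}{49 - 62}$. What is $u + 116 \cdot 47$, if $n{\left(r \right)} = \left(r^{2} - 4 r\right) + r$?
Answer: $\frac{70308}{13} \approx 5408.3$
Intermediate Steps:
$n{\left(r \right)} = r^{2} - 3 r$
$u = - \frac{568}{13}$ ($u = 8 \frac{53 + 6 \left(-3 + 6\right)}{49 - 62} = 8 \frac{53 + 6 \cdot 3}{-13} = 8 \left(53 + 18\right) \left(- \frac{1}{13}\right) = 8 \cdot 71 \left(- \frac{1}{13}\right) = 8 \left(- \frac{71}{13}\right) = - \frac{568}{13} \approx -43.692$)
$u + 116 \cdot 47 = - \frac{568}{13} + 116 \cdot 47 = - \frac{568}{13} + 5452 = \frac{70308}{13}$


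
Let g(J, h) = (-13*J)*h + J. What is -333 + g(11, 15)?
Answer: -2467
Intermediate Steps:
g(J, h) = J - 13*J*h (g(J, h) = -13*J*h + J = J - 13*J*h)
-333 + g(11, 15) = -333 + 11*(1 - 13*15) = -333 + 11*(1 - 195) = -333 + 11*(-194) = -333 - 2134 = -2467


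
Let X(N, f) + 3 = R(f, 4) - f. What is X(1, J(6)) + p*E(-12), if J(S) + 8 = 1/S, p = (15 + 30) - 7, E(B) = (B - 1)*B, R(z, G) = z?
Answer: 5925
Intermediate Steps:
E(B) = B*(-1 + B) (E(B) = (-1 + B)*B = B*(-1 + B))
p = 38 (p = 45 - 7 = 38)
J(S) = -8 + 1/S
X(N, f) = -3 (X(N, f) = -3 + (f - f) = -3 + 0 = -3)
X(1, J(6)) + p*E(-12) = -3 + 38*(-12*(-1 - 12)) = -3 + 38*(-12*(-13)) = -3 + 38*156 = -3 + 5928 = 5925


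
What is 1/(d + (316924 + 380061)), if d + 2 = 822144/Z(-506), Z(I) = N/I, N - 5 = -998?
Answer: 331/369369661 ≈ 8.9612e-7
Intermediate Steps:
N = -993 (N = 5 - 998 = -993)
Z(I) = -993/I
d = 138667626/331 (d = -2 + 822144/((-993/(-506))) = -2 + 822144/((-993*(-1/506))) = -2 + 822144/(993/506) = -2 + 822144*(506/993) = -2 + 138668288/331 = 138667626/331 ≈ 4.1894e+5)
1/(d + (316924 + 380061)) = 1/(138667626/331 + (316924 + 380061)) = 1/(138667626/331 + 696985) = 1/(369369661/331) = 331/369369661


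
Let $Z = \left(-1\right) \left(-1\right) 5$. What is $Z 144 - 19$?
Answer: $701$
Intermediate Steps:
$Z = 5$ ($Z = 1 \cdot 5 = 5$)
$Z 144 - 19 = 5 \cdot 144 - 19 = 720 - 19 = 701$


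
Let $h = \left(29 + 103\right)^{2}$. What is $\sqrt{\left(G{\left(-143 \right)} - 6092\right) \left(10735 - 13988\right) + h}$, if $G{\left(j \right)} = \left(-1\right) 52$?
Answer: $4 \sqrt{1250241} \approx 4472.6$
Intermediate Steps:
$G{\left(j \right)} = -52$
$h = 17424$ ($h = 132^{2} = 17424$)
$\sqrt{\left(G{\left(-143 \right)} - 6092\right) \left(10735 - 13988\right) + h} = \sqrt{\left(-52 - 6092\right) \left(10735 - 13988\right) + 17424} = \sqrt{\left(-6144\right) \left(-3253\right) + 17424} = \sqrt{19986432 + 17424} = \sqrt{20003856} = 4 \sqrt{1250241}$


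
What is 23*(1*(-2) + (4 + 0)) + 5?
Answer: 51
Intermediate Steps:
23*(1*(-2) + (4 + 0)) + 5 = 23*(-2 + 4) + 5 = 23*2 + 5 = 46 + 5 = 51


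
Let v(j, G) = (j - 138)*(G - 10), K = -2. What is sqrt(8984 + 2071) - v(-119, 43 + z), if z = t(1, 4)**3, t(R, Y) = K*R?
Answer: 6425 + sqrt(11055) ≈ 6530.1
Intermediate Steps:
t(R, Y) = -2*R
z = -8 (z = (-2*1)**3 = (-2)**3 = -8)
v(j, G) = (-138 + j)*(-10 + G)
sqrt(8984 + 2071) - v(-119, 43 + z) = sqrt(8984 + 2071) - (1380 - 138*(43 - 8) - 10*(-119) + (43 - 8)*(-119)) = sqrt(11055) - (1380 - 138*35 + 1190 + 35*(-119)) = sqrt(11055) - (1380 - 4830 + 1190 - 4165) = sqrt(11055) - 1*(-6425) = sqrt(11055) + 6425 = 6425 + sqrt(11055)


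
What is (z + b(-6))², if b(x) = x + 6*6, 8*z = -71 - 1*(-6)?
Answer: 30625/64 ≈ 478.52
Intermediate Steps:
z = -65/8 (z = (-71 - 1*(-6))/8 = (-71 + 6)/8 = (⅛)*(-65) = -65/8 ≈ -8.1250)
b(x) = 36 + x (b(x) = x + 36 = 36 + x)
(z + b(-6))² = (-65/8 + (36 - 6))² = (-65/8 + 30)² = (175/8)² = 30625/64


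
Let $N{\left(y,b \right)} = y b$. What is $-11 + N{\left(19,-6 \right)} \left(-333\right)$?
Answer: $37951$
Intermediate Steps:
$N{\left(y,b \right)} = b y$
$-11 + N{\left(19,-6 \right)} \left(-333\right) = -11 + \left(-6\right) 19 \left(-333\right) = -11 - -37962 = -11 + 37962 = 37951$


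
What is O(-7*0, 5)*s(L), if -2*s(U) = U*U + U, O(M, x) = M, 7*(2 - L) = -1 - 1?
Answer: 0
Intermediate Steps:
L = 16/7 (L = 2 - (-1 - 1)/7 = 2 - ⅐*(-2) = 2 + 2/7 = 16/7 ≈ 2.2857)
s(U) = -U/2 - U²/2 (s(U) = -(U*U + U)/2 = -(U² + U)/2 = -(U + U²)/2 = -U/2 - U²/2)
O(-7*0, 5)*s(L) = (-7*0)*(-½*16/7*(1 + 16/7)) = 0*(-½*16/7*23/7) = 0*(-184/49) = 0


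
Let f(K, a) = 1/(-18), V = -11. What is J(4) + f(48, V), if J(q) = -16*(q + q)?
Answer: -2305/18 ≈ -128.06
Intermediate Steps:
J(q) = -32*q
f(K, a) = -1/18
J(4) + f(48, V) = -32*4 - 1/18 = -128 - 1/18 = -2305/18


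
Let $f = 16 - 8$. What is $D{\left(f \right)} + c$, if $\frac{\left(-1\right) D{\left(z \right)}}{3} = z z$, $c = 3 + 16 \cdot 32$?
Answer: $323$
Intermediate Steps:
$f = 8$ ($f = 16 - 8 = 8$)
$c = 515$ ($c = 3 + 512 = 515$)
$D{\left(z \right)} = - 3 z^{2}$ ($D{\left(z \right)} = - 3 z z = - 3 z^{2}$)
$D{\left(f \right)} + c = - 3 \cdot 8^{2} + 515 = \left(-3\right) 64 + 515 = -192 + 515 = 323$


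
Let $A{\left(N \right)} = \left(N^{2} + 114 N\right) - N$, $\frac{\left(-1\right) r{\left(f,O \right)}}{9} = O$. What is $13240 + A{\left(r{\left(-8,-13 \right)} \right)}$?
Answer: $40150$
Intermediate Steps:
$r{\left(f,O \right)} = - 9 O$
$A{\left(N \right)} = N^{2} + 113 N$
$13240 + A{\left(r{\left(-8,-13 \right)} \right)} = 13240 + \left(-9\right) \left(-13\right) \left(113 - -117\right) = 13240 + 117 \left(113 + 117\right) = 13240 + 117 \cdot 230 = 13240 + 26910 = 40150$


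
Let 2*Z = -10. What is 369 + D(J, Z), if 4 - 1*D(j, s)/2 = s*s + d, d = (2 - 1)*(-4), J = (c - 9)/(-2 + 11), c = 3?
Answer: 335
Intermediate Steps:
J = -2/3 (J = (3 - 9)/(-2 + 11) = -6/9 = -6*1/9 = -2/3 ≈ -0.66667)
d = -4 (d = 1*(-4) = -4)
Z = -5 (Z = (1/2)*(-10) = -5)
D(j, s) = 16 - 2*s**2 (D(j, s) = 8 - 2*(s*s - 4) = 8 - 2*(s**2 - 4) = 8 - 2*(-4 + s**2) = 8 + (8 - 2*s**2) = 16 - 2*s**2)
369 + D(J, Z) = 369 + (16 - 2*(-5)**2) = 369 + (16 - 2*25) = 369 + (16 - 50) = 369 - 34 = 335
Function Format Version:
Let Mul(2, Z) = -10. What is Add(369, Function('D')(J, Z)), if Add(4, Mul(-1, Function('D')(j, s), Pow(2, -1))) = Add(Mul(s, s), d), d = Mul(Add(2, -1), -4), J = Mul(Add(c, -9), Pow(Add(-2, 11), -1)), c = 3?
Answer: 335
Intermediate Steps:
J = Rational(-2, 3) (J = Mul(Add(3, -9), Pow(Add(-2, 11), -1)) = Mul(-6, Pow(9, -1)) = Mul(-6, Rational(1, 9)) = Rational(-2, 3) ≈ -0.66667)
d = -4 (d = Mul(1, -4) = -4)
Z = -5 (Z = Mul(Rational(1, 2), -10) = -5)
Function('D')(j, s) = Add(16, Mul(-2, Pow(s, 2))) (Function('D')(j, s) = Add(8, Mul(-2, Add(Mul(s, s), -4))) = Add(8, Mul(-2, Add(Pow(s, 2), -4))) = Add(8, Mul(-2, Add(-4, Pow(s, 2)))) = Add(8, Add(8, Mul(-2, Pow(s, 2)))) = Add(16, Mul(-2, Pow(s, 2))))
Add(369, Function('D')(J, Z)) = Add(369, Add(16, Mul(-2, Pow(-5, 2)))) = Add(369, Add(16, Mul(-2, 25))) = Add(369, Add(16, -50)) = Add(369, -34) = 335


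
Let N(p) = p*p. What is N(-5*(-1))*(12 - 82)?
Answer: -1750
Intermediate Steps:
N(p) = p²
N(-5*(-1))*(12 - 82) = (-5*(-1))²*(12 - 82) = 5²*(-70) = 25*(-70) = -1750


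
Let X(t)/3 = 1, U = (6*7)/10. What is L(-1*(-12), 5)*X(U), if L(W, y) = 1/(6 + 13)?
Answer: 3/19 ≈ 0.15789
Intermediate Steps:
U = 21/5 (U = 42*(⅒) = 21/5 ≈ 4.2000)
X(t) = 3 (X(t) = 3*1 = 3)
L(W, y) = 1/19
L(-1*(-12), 5)*X(U) = (1/19)*3 = 3/19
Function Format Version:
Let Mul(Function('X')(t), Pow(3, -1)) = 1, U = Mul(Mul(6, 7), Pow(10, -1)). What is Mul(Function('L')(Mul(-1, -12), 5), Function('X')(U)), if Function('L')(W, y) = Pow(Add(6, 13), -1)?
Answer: Rational(3, 19) ≈ 0.15789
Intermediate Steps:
U = Rational(21, 5) (U = Mul(42, Rational(1, 10)) = Rational(21, 5) ≈ 4.2000)
Function('X')(t) = 3 (Function('X')(t) = Mul(3, 1) = 3)
Function('L')(W, y) = Rational(1, 19) (Function('L')(W, y) = Pow(19, -1) = Rational(1, 19))
Mul(Function('L')(Mul(-1, -12), 5), Function('X')(U)) = Mul(Rational(1, 19), 3) = Rational(3, 19)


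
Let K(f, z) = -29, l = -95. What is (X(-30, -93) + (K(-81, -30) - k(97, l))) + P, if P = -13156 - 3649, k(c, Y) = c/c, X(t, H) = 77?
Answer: -16758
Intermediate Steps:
k(c, Y) = 1
P = -16805
(X(-30, -93) + (K(-81, -30) - k(97, l))) + P = (77 + (-29 - 1*1)) - 16805 = (77 + (-29 - 1)) - 16805 = (77 - 30) - 16805 = 47 - 16805 = -16758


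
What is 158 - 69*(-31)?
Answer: 2297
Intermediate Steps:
158 - 69*(-31) = 158 + 2139 = 2297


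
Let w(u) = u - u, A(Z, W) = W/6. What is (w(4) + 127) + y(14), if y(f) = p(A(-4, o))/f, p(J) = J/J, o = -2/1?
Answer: 1779/14 ≈ 127.07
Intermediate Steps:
o = -2 (o = -2*1 = -2)
A(Z, W) = W/6 (A(Z, W) = W*(⅙) = W/6)
p(J) = 1
w(u) = 0
y(f) = 1/f
(w(4) + 127) + y(14) = (0 + 127) + 1/14 = 127 + 1/14 = 1779/14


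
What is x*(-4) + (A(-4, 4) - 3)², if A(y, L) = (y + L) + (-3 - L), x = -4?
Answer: 116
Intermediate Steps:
A(y, L) = -3 + y (A(y, L) = (L + y) + (-3 - L) = -3 + y)
x*(-4) + (A(-4, 4) - 3)² = -4*(-4) + ((-3 - 4) - 3)² = 16 + (-7 - 3)² = 16 + (-10)² = 16 + 100 = 116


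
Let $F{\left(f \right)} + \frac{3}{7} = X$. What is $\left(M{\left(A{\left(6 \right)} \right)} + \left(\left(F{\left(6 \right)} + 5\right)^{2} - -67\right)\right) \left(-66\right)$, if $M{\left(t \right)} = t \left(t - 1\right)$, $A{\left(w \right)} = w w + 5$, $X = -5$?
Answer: $- \frac{5521032}{49} \approx -1.1267 \cdot 10^{5}$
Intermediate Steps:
$F{\left(f \right)} = - \frac{38}{7}$ ($F{\left(f \right)} = - \frac{3}{7} - 5 = - \frac{38}{7}$)
$A{\left(w \right)} = 5 + w^{2}$ ($A{\left(w \right)} = w^{2} + 5 = 5 + w^{2}$)
$M{\left(t \right)} = t \left(-1 + t\right)$
$\left(M{\left(A{\left(6 \right)} \right)} + \left(\left(F{\left(6 \right)} + 5\right)^{2} - -67\right)\right) \left(-66\right) = \left(\left(5 + 6^{2}\right) \left(-1 + \left(5 + 6^{2}\right)\right) + \left(\left(- \frac{38}{7} + 5\right)^{2} - -67\right)\right) \left(-66\right) = \left(\left(5 + 36\right) \left(-1 + \left(5 + 36\right)\right) + \left(\left(- \frac{3}{7}\right)^{2} + 67\right)\right) \left(-66\right) = \left(41 \left(-1 + 41\right) + \left(\frac{9}{49} + 67\right)\right) \left(-66\right) = \left(41 \cdot 40 + \frac{3292}{49}\right) \left(-66\right) = \left(1640 + \frac{3292}{49}\right) \left(-66\right) = \frac{83652}{49} \left(-66\right) = - \frac{5521032}{49}$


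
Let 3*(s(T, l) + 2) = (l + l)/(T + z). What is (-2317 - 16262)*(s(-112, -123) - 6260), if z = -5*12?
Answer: 10004624289/86 ≈ 1.1633e+8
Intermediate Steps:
z = -60
s(T, l) = -2 + 2*l/(3*(-60 + T)) (s(T, l) = -2 + ((l + l)/(T - 60))/3 = -2 + ((2*l)/(-60 + T))/3 = -2 + (2*l/(-60 + T))/3 = -2 + 2*l/(3*(-60 + T)))
(-2317 - 16262)*(s(-112, -123) - 6260) = (-2317 - 16262)*(2*(180 - 123 - 3*(-112))/(3*(-60 - 112)) - 6260) = -18579*((⅔)*(180 - 123 + 336)/(-172) - 6260) = -18579*((⅔)*(-1/172)*393 - 6260) = -18579*(-131/86 - 6260) = -18579*(-538491/86) = 10004624289/86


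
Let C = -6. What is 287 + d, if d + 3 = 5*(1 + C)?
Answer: 259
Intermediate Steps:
d = -28 (d = -3 + 5*(1 - 6) = -3 + 5*(-5) = -3 - 25 = -28)
287 + d = 287 - 28 = 259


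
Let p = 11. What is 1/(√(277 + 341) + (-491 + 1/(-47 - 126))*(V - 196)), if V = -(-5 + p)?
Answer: 1484226512/147210277692611 - 29929*√618/294420555385222 ≈ 1.0080e-5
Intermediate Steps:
V = -6 (V = -(-5 + 11) = -1*6 = -6)
1/(√(277 + 341) + (-491 + 1/(-47 - 126))*(V - 196)) = 1/(√(277 + 341) + (-491 + 1/(-47 - 126))*(-6 - 196)) = 1/(√618 + (-491 + 1/(-173))*(-202)) = 1/(√618 + (-491 - 1/173)*(-202)) = 1/(√618 - 84944/173*(-202)) = 1/(√618 + 17158688/173) = 1/(17158688/173 + √618)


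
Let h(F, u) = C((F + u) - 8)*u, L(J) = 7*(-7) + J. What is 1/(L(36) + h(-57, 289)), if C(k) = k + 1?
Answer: 1/65012 ≈ 1.5382e-5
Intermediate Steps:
L(J) = -49 + J
C(k) = 1 + k
h(F, u) = u*(-7 + F + u) (h(F, u) = (1 + ((F + u) - 8))*u = (1 + (-8 + F + u))*u = (-7 + F + u)*u = u*(-7 + F + u))
1/(L(36) + h(-57, 289)) = 1/((-49 + 36) + 289*(-7 - 57 + 289)) = 1/(-13 + 289*225) = 1/(-13 + 65025) = 1/65012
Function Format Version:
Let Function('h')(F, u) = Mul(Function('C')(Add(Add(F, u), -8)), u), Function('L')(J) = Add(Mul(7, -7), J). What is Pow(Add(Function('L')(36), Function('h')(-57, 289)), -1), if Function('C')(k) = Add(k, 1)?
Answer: Rational(1, 65012) ≈ 1.5382e-5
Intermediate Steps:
Function('L')(J) = Add(-49, J)
Function('C')(k) = Add(1, k)
Function('h')(F, u) = Mul(u, Add(-7, F, u)) (Function('h')(F, u) = Mul(Add(1, Add(Add(F, u), -8)), u) = Mul(Add(1, Add(-8, F, u)), u) = Mul(Add(-7, F, u), u) = Mul(u, Add(-7, F, u)))
Pow(Add(Function('L')(36), Function('h')(-57, 289)), -1) = Pow(Add(Add(-49, 36), Mul(289, Add(-7, -57, 289))), -1) = Pow(Add(-13, Mul(289, 225)), -1) = Pow(Add(-13, 65025), -1) = Pow(65012, -1) = Rational(1, 65012)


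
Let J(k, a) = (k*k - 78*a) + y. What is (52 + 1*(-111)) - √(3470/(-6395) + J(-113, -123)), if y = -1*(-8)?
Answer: -59 - √36594511385/1279 ≈ -208.57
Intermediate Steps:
y = 8
J(k, a) = 8 + k² - 78*a (J(k, a) = (k*k - 78*a) + 8 = (k² - 78*a) + 8 = 8 + k² - 78*a)
(52 + 1*(-111)) - √(3470/(-6395) + J(-113, -123)) = (52 + 1*(-111)) - √(3470/(-6395) + (8 + (-113)² - 78*(-123))) = (52 - 111) - √(3470*(-1/6395) + (8 + 12769 + 9594)) = -59 - √(-694/1279 + 22371) = -59 - √(28611815/1279) = -59 - √36594511385/1279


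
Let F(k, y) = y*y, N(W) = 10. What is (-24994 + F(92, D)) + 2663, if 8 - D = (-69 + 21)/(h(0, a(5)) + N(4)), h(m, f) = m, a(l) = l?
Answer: -554179/25 ≈ -22167.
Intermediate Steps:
D = 64/5 (D = 8 - (-69 + 21)/(0 + 10) = 8 - (-48)/10 = 8 - 1*(-24/5) = 8 + 24/5 = 64/5 ≈ 12.800)
F(k, y) = y²
(-24994 + F(92, D)) + 2663 = (-24994 + (64/5)²) + 2663 = (-24994 + 4096/25) + 2663 = -620754/25 + 2663 = -554179/25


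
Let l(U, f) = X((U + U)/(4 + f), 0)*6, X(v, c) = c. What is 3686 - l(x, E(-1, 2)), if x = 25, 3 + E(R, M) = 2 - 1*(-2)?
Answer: 3686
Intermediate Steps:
E(R, M) = 1 (E(R, M) = -3 + (2 - 1*(-2)) = -3 + (2 + 2) = -3 + 4 = 1)
l(U, f) = 0 (l(U, f) = 0*6 = 0)
3686 - l(x, E(-1, 2)) = 3686 - 1*0 = 3686 + 0 = 3686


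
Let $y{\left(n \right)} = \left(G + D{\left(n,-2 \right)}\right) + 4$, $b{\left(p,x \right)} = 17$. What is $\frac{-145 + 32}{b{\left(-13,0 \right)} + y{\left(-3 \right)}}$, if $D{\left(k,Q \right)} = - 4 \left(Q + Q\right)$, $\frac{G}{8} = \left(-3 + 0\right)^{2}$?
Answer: $- \frac{113}{109} \approx -1.0367$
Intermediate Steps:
$G = 72$ ($G = 8 \left(-3 + 0\right)^{2} = 8 \left(-3\right)^{2} = 8 \cdot 9 = 72$)
$D{\left(k,Q \right)} = - 8 Q$ ($D{\left(k,Q \right)} = - 4 \cdot 2 Q = - 8 Q$)
$y{\left(n \right)} = 92$ ($y{\left(n \right)} = \left(72 - -16\right) + 4 = \left(72 + 16\right) + 4 = 88 + 4 = 92$)
$\frac{-145 + 32}{b{\left(-13,0 \right)} + y{\left(-3 \right)}} = \frac{-145 + 32}{17 + 92} = - \frac{113}{109}$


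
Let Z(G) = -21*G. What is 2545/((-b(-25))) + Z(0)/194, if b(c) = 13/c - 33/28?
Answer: 1781500/1189 ≈ 1498.3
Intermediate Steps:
b(c) = -33/28 + 13/c (b(c) = 13/c - 33*1/28 = 13/c - 33/28 = -33/28 + 13/c)
2545/((-b(-25))) + Z(0)/194 = 2545/((-(-33/28 + 13/(-25)))) - 21*0/194 = 2545/((-(-33/28 + 13*(-1/25)))) + 0*(1/194) = 2545/((-(-33/28 - 13/25))) + 0 = 2545/((-1*(-1189/700))) + 0 = 2545/(1189/700) + 0 = 2545*(700/1189) + 0 = 1781500/1189 + 0 = 1781500/1189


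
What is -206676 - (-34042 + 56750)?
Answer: -229384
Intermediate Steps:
-206676 - (-34042 + 56750) = -206676 - 1*22708 = -206676 - 22708 = -229384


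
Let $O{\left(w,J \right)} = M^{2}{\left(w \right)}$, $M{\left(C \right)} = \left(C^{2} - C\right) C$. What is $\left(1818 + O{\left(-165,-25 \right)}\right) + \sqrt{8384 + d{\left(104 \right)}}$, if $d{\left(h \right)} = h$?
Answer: $20424524424318 + 2 \sqrt{2122} \approx 2.0425 \cdot 10^{13}$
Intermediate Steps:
$M{\left(C \right)} = C \left(C^{2} - C\right)$
$O{\left(w,J \right)} = w^{4} \left(-1 + w\right)^{2}$ ($O{\left(w,J \right)} = \left(w^{2} \left(-1 + w\right)\right)^{2} = w^{4} \left(-1 + w\right)^{2}$)
$\left(1818 + O{\left(-165,-25 \right)}\right) + \sqrt{8384 + d{\left(104 \right)}} = \left(1818 + \left(-165\right)^{4} \left(-1 - 165\right)^{2}\right) + \sqrt{8384 + 104} = \left(1818 + 741200625 \left(-166\right)^{2}\right) + \sqrt{8488} = \left(1818 + 741200625 \cdot 27556\right) + 2 \sqrt{2122} = \left(1818 + 20424524422500\right) + 2 \sqrt{2122} = 20424524424318 + 2 \sqrt{2122}$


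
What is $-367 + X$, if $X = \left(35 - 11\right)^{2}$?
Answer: $209$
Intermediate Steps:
$X = 576$ ($X = 24^{2} = 576$)
$-367 + X = -367 + 576 = 209$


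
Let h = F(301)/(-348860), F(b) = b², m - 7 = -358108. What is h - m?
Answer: 124927024259/348860 ≈ 3.5810e+5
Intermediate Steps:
m = -358101 (m = 7 - 358108 = -358101)
h = -90601/348860 (h = 301²/(-348860) = 90601*(-1/348860) = -90601/348860 ≈ -0.25971)
h - m = -90601/348860 - 1*(-358101) = -90601/348860 + 358101 = 124927024259/348860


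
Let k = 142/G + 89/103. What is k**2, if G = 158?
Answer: 205750336/66210769 ≈ 3.1075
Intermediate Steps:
k = 14344/8137 (k = 142/158 + 89/103 = 142*(1/158) + 89*(1/103) = 71/79 + 89/103 = 14344/8137 ≈ 1.7628)
k**2 = (14344/8137)**2 = 205750336/66210769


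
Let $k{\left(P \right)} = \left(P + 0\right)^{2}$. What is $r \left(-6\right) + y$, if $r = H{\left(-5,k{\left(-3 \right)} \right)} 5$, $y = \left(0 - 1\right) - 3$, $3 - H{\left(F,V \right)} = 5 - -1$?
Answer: $86$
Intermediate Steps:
$k{\left(P \right)} = P^{2}$
$H{\left(F,V \right)} = -3$ ($H{\left(F,V \right)} = 3 - \left(5 - -1\right) = 3 - \left(5 + 1\right) = 3 - 6 = -3$)
$y = -4$ ($y = -1 - 3 = -4$)
$r = -15$ ($r = \left(-3\right) 5 = -15$)
$r \left(-6\right) + y = \left(-15\right) \left(-6\right) - 4 = 90 - 4 = 86$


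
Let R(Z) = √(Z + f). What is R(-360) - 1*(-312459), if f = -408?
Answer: 312459 + 16*I*√3 ≈ 3.1246e+5 + 27.713*I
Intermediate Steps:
R(Z) = √(-408 + Z) (R(Z) = √(Z - 408) = √(-408 + Z))
R(-360) - 1*(-312459) = √(-408 - 360) - 1*(-312459) = √(-768) + 312459 = 16*I*√3 + 312459 = 312459 + 16*I*√3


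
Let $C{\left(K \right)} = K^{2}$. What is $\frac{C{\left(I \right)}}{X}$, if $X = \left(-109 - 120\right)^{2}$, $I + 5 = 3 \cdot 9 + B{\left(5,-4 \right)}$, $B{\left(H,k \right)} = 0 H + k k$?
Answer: $\frac{1444}{52441} \approx 0.027536$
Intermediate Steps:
$B{\left(H,k \right)} = k^{2}$ ($B{\left(H,k \right)} = 0 + k^{2} = k^{2}$)
$I = 38$ ($I = -5 + \left(3 \cdot 9 + \left(-4\right)^{2}\right) = -5 + \left(27 + 16\right) = -5 + 43 = 38$)
$X = 52441$ ($X = \left(-229\right)^{2} = 52441$)
$\frac{C{\left(I \right)}}{X} = \frac{38^{2}}{52441} = 1444 \cdot \frac{1}{52441} = \frac{1444}{52441}$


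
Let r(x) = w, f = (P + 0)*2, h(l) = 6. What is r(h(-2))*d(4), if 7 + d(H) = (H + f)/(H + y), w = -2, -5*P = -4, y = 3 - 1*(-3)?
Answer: 322/25 ≈ 12.880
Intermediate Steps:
y = 6 (y = 3 + 3 = 6)
P = 4/5 (P = -1/5*(-4) = 4/5 ≈ 0.80000)
f = 8/5 (f = (4/5 + 0)*2 = (4/5)*2 = 8/5 ≈ 1.6000)
r(x) = -2
d(H) = -7 + (8/5 + H)/(6 + H) (d(H) = -7 + (H + 8/5)/(H + 6) = -7 + (8/5 + H)/(6 + H))
r(h(-2))*d(4) = -4*(-101 - 15*4)/(5*(6 + 4)) = -4*(-101 - 60)/(5*10) = -4*(-161)/(5*10) = -2*(-161/25) = 322/25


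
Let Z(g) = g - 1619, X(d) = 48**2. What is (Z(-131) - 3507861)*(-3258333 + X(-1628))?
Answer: 11427395194719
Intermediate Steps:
X(d) = 2304
Z(g) = -1619 + g
(Z(-131) - 3507861)*(-3258333 + X(-1628)) = ((-1619 - 131) - 3507861)*(-3258333 + 2304) = (-1750 - 3507861)*(-3256029) = -3509611*(-3256029) = 11427395194719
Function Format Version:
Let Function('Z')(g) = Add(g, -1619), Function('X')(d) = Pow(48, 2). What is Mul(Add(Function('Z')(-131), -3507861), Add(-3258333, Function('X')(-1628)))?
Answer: 11427395194719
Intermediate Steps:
Function('X')(d) = 2304
Function('Z')(g) = Add(-1619, g)
Mul(Add(Function('Z')(-131), -3507861), Add(-3258333, Function('X')(-1628))) = Mul(Add(Add(-1619, -131), -3507861), Add(-3258333, 2304)) = Mul(Add(-1750, -3507861), -3256029) = Mul(-3509611, -3256029) = 11427395194719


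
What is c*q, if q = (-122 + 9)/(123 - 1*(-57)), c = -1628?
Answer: 45991/45 ≈ 1022.0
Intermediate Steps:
q = -113/180 (q = -113/(123 + 57) = -113/180 ≈ -0.62778)
c*q = -1628*(-113/180) = 45991/45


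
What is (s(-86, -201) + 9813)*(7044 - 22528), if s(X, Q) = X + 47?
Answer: -151340616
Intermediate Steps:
s(X, Q) = 47 + X
(s(-86, -201) + 9813)*(7044 - 22528) = ((47 - 86) + 9813)*(7044 - 22528) = (-39 + 9813)*(-15484) = 9774*(-15484) = -151340616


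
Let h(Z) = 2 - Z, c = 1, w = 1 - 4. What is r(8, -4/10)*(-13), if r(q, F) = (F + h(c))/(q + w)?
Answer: -39/25 ≈ -1.5600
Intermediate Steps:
w = -3
r(q, F) = (1 + F)/(-3 + q) (r(q, F) = (F + (2 - 1*1))/(q - 3) = (F + (2 - 1))/(-3 + q) = (F + 1)/(-3 + q) = (1 + F)/(-3 + q))
r(8, -4/10)*(-13) = ((1 - 4/10)/(-3 + 8))*(-13) = ((1 - 4*⅒)/5)*(-13) = ((1 - ⅖)/5)*(-13) = ((⅕)*(⅗))*(-13) = (3/25)*(-13) = -39/25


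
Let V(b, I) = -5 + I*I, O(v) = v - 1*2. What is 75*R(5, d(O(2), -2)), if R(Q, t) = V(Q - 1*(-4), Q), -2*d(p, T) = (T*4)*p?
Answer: 1500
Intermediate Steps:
O(v) = -2 + v (O(v) = v - 2 = -2 + v)
d(p, T) = -2*T*p (d(p, T) = -T*4*p/2 = -4*T*p/2 = -2*T*p)
V(b, I) = -5 + I²
R(Q, t) = -5 + Q²
75*R(5, d(O(2), -2)) = 75*(-5 + 5²) = 75*(-5 + 25) = 75*20 = 1500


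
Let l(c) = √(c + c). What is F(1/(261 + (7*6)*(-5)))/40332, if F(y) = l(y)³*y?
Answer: √102/2675040066 ≈ 3.7755e-9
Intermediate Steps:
l(c) = √2*√c (l(c) = √(2*c) = √2*√c)
F(y) = 2*√2*y^(5/2) (F(y) = (√2*√y)³*y = (2*√2*y^(3/2))*y = 2*√2*y^(5/2))
F(1/(261 + (7*6)*(-5)))/40332 = (2*√2*(1/(261 + (7*6)*(-5)))^(5/2))/40332 = (2*√2*(1/(261 + 42*(-5)))^(5/2))*(1/40332) = (2*√2*(1/(261 - 210))^(5/2))*(1/40332) = (2*√2*(1/51)^(5/2))*(1/40332) = (2*√2*(√51/132651))*(1/40332) = (2*√102/132651)*(1/40332) = √102/2675040066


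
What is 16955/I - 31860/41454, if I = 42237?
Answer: -35712125/97271811 ≈ -0.36714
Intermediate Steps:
16955/I - 31860/41454 = 16955/42237 - 31860/41454 = 16955*(1/42237) - 31860*1/41454 = 16955/42237 - 1770/2303 = -35712125/97271811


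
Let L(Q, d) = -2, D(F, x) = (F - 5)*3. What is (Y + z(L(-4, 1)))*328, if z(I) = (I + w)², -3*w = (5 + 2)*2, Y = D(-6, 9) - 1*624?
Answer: -1808264/9 ≈ -2.0092e+5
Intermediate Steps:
D(F, x) = -15 + 3*F (D(F, x) = (-5 + F)*3 = -15 + 3*F)
Y = -657 (Y = (-15 + 3*(-6)) - 1*624 = (-15 - 18) - 624 = -33 - 624 = -657)
w = -14/3 (w = -(5 + 2)*2/3 = -7*2/3 = -⅓*14 = -14/3 ≈ -4.6667)
z(I) = (-14/3 + I)² (z(I) = (I - 14/3)² = (-14/3 + I)²)
(Y + z(L(-4, 1)))*328 = (-657 + (-14 + 3*(-2))²/9)*328 = (-657 + (-14 - 6)²/9)*328 = (-657 + (⅑)*(-20)²)*328 = (-657 + (⅑)*400)*328 = (-657 + 400/9)*328 = -5513/9*328 = -1808264/9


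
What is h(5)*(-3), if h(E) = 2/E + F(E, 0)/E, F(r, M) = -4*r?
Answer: 54/5 ≈ 10.800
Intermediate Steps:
h(E) = -4 + 2/E (h(E) = 2/E + (-4*E)/E = 2/E - 4 = -4 + 2/E)
h(5)*(-3) = (-4 + 2/5)*(-3) = (-4 + 2*(⅕))*(-3) = (-4 + ⅖)*(-3) = -18/5*(-3) = 54/5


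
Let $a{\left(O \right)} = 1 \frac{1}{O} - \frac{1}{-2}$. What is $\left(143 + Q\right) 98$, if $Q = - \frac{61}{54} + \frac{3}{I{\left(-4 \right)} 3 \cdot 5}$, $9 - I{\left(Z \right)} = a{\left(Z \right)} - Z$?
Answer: $\frac{35672539}{2565} \approx 13907.0$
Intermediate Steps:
$a{\left(O \right)} = \frac{1}{2} + \frac{1}{O}$ ($a{\left(O \right)} = \frac{1}{O} - - \frac{1}{2} = \frac{1}{O} + \frac{1}{2} = \frac{1}{2} + \frac{1}{O}$)
$I{\left(Z \right)} = 9 + Z - \frac{2 + Z}{2 Z}$ ($I{\left(Z \right)} = 9 - \left(\frac{2 + Z}{2 Z} - Z\right) = 9 - \left(- Z + \frac{2 + Z}{2 Z}\right) = 9 + \left(Z - \frac{2 + Z}{2 Z}\right) = 9 + Z - \frac{2 + Z}{2 Z}$)
$Q = - \frac{5579}{5130}$ ($Q = - \frac{61}{54} + \frac{3}{\left(\frac{17}{2} - 4 - \frac{1}{-4}\right) 3 \cdot 5} = \left(-61\right) \frac{1}{54} + \frac{3}{\left(\frac{17}{2} - 4 - - \frac{1}{4}\right) 3 \cdot 5} = - \frac{61}{54} + \frac{3}{\left(\frac{17}{2} - 4 + \frac{1}{4}\right) 3 \cdot 5} = - \frac{61}{54} + \frac{3}{\frac{19}{4} \cdot 3 \cdot 5} = - \frac{61}{54} + \frac{3}{\frac{57}{4} \cdot 5} = - \frac{61}{54} + \frac{3}{\frac{285}{4}} = - \frac{61}{54} + 3 \cdot \frac{4}{285} = - \frac{61}{54} + \frac{4}{95} = - \frac{5579}{5130} \approx -1.0875$)
$\left(143 + Q\right) 98 = \left(143 - \frac{5579}{5130}\right) 98 = \frac{728011}{5130} \cdot 98 = \frac{35672539}{2565}$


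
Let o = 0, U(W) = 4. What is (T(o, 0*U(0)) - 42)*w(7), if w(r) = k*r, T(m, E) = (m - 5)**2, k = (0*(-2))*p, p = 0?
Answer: 0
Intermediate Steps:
k = 0 (k = (0*(-2))*0 = 0*0 = 0)
T(m, E) = (-5 + m)**2
w(r) = 0 (w(r) = 0*r = 0)
(T(o, 0*U(0)) - 42)*w(7) = ((-5 + 0)**2 - 42)*0 = ((-5)**2 - 42)*0 = (25 - 42)*0 = -17*0 = 0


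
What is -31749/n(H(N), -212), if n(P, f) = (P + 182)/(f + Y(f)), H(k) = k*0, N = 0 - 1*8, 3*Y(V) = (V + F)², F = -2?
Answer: -238964140/91 ≈ -2.6260e+6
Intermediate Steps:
Y(V) = (-2 + V)²/3 (Y(V) = (V - 2)²/3 = (-2 + V)²/3)
N = -8 (N = 0 - 8 = -8)
H(k) = 0
n(P, f) = (182 + P)/(f + (-2 + f)²/3) (n(P, f) = (P + 182)/(f + (-2 + f)²/3) = (182 + P)/(f + (-2 + f)²/3))
-31749/n(H(N), -212) = -31749*(4 + (-212)² - 1*(-212))/(3*(182 + 0)) = -31749/(3*182/(4 + 44944 + 212)) = -31749/(3*182/45160) = -31749/(3*(1/45160)*182) = -31749/273/22580 = -31749*22580/273 = -238964140/91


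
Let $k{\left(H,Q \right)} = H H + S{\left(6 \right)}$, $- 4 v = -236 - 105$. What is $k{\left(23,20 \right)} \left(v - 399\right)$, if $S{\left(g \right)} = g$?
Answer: $- \frac{671425}{4} \approx -1.6786 \cdot 10^{5}$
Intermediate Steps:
$v = \frac{341}{4}$ ($v = - \frac{-236 - 105}{4} = \left(- \frac{1}{4}\right) \left(-341\right) = \frac{341}{4} \approx 85.25$)
$k{\left(H,Q \right)} = 6 + H^{2}$ ($k{\left(H,Q \right)} = H H + 6 = H^{2} + 6 = 6 + H^{2}$)
$k{\left(23,20 \right)} \left(v - 399\right) = \left(6 + 23^{2}\right) \left(\frac{341}{4} - 399\right) = \left(6 + 529\right) \left(- \frac{1255}{4}\right) = 535 \left(- \frac{1255}{4}\right) = - \frac{671425}{4}$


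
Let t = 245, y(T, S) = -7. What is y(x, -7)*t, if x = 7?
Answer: -1715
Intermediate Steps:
y(x, -7)*t = -7*245 = -1715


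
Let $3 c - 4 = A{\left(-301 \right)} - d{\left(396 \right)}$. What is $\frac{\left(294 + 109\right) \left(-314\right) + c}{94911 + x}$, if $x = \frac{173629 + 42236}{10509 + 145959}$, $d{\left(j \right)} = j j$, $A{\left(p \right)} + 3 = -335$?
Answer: $- \frac{2153545312}{1142365401} \approx -1.8852$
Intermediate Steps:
$A{\left(p \right)} = -338$ ($A{\left(p \right)} = -3 - 335 = -338$)
$d{\left(j \right)} = j^{2}$
$c = - \frac{157150}{3}$ ($c = \frac{4}{3} + \frac{-338 - 396^{2}}{3} = \frac{4}{3} + \frac{-338 - 156816}{3} = \frac{4}{3} + \frac{1}{3} \left(-157154\right) = \frac{4}{3} - \frac{157154}{3} = - \frac{157150}{3} \approx -52383.0$)
$x = \frac{5535}{4012}$ ($x = \frac{215865}{156468} = 215865 \cdot \frac{1}{156468} = \frac{5535}{4012} \approx 1.3796$)
$\frac{\left(294 + 109\right) \left(-314\right) + c}{94911 + x} = \frac{\left(294 + 109\right) \left(-314\right) - \frac{157150}{3}}{94911 + \frac{5535}{4012}} = \frac{403 \left(-314\right) - \frac{157150}{3}}{\frac{380788467}{4012}} = \left(-126542 - \frac{157150}{3}\right) \frac{4012}{380788467} = \left(- \frac{536776}{3}\right) \frac{4012}{380788467} = - \frac{2153545312}{1142365401}$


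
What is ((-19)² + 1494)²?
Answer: 3441025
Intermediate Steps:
((-19)² + 1494)² = (361 + 1494)² = 1855² = 3441025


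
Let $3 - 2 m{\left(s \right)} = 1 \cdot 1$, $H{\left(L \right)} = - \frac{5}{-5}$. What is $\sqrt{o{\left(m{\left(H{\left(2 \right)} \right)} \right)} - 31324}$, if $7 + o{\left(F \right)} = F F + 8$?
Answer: $i \sqrt{31322} \approx 176.98 i$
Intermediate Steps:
$H{\left(L \right)} = 1$ ($H{\left(L \right)} = \left(-5\right) \left(- \frac{1}{5}\right) = 1$)
$m{\left(s \right)} = 1$ ($m{\left(s \right)} = \frac{3}{2} - \frac{1 \cdot 1}{2} = \frac{3}{2} - \frac{1}{2} = 1$)
$o{\left(F \right)} = 1 + F^{2}$ ($o{\left(F \right)} = -7 + \left(F F + 8\right) = -7 + \left(F^{2} + 8\right) = -7 + \left(8 + F^{2}\right) = 1 + F^{2}$)
$\sqrt{o{\left(m{\left(H{\left(2 \right)} \right)} \right)} - 31324} = \sqrt{\left(1 + 1^{2}\right) - 31324} = \sqrt{\left(1 + 1\right) - 31324} = \sqrt{2 - 31324} = \sqrt{-31322} = i \sqrt{31322}$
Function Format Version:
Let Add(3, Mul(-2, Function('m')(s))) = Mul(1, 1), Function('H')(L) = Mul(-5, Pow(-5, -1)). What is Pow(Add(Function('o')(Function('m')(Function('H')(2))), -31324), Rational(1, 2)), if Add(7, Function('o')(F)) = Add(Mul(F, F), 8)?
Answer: Mul(I, Pow(31322, Rational(1, 2))) ≈ Mul(176.98, I)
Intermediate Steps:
Function('H')(L) = 1 (Function('H')(L) = Mul(-5, Rational(-1, 5)) = 1)
Function('m')(s) = 1 (Function('m')(s) = Add(Rational(3, 2), Mul(Rational(-1, 2), Mul(1, 1))) = Add(Rational(3, 2), Mul(Rational(-1, 2), 1)) = Add(Rational(3, 2), Rational(-1, 2)) = 1)
Function('o')(F) = Add(1, Pow(F, 2)) (Function('o')(F) = Add(-7, Add(Mul(F, F), 8)) = Add(-7, Add(Pow(F, 2), 8)) = Add(-7, Add(8, Pow(F, 2))) = Add(1, Pow(F, 2)))
Pow(Add(Function('o')(Function('m')(Function('H')(2))), -31324), Rational(1, 2)) = Pow(Add(Add(1, Pow(1, 2)), -31324), Rational(1, 2)) = Pow(Add(Add(1, 1), -31324), Rational(1, 2)) = Pow(Add(2, -31324), Rational(1, 2)) = Pow(-31322, Rational(1, 2)) = Mul(I, Pow(31322, Rational(1, 2)))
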